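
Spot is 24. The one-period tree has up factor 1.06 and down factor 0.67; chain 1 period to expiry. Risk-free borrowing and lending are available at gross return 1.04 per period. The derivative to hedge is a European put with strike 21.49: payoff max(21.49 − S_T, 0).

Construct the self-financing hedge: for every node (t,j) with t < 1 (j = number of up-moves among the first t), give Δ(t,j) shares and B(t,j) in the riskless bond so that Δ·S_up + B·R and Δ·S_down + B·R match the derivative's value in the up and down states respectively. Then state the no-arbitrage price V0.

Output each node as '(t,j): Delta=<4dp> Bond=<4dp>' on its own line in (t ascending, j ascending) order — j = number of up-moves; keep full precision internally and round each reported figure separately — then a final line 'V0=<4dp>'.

Since d<R<u, set p* = (R−d)/(u−d) = 0.9487; price each node as the discounted p*-expectation of its children.
At expiry t=1: V(1,0)=5.4100, V(1,1)=0.0000
(0,0): S=24.0000. Δ = (V_up−V_dn)/(S_up−S_dn) = (0.0000−5.4100)/(25.4400−16.0800) = -0.5780. V = [p*·0.0000 + (1−p*)·5.4100]/1.04 = 0.2668. B = V − Δ·S = 14.1386.
Check: Δ(0,0)·S0 + B(0,0) = 0.2668 = V0.

(0,0): Delta=-0.5780 Bond=14.1386
V0=0.2668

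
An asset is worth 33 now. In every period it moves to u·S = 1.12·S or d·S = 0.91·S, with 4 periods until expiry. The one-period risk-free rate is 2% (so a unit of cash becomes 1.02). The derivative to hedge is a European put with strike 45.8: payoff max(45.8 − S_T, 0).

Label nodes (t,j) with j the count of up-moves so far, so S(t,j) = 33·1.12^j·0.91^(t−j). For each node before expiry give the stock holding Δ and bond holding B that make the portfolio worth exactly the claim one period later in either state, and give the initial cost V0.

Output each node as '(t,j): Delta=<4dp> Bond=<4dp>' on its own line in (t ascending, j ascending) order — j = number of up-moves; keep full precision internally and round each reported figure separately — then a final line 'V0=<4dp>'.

(0,0): Delta=-0.8803 Bond=38.7874
(1,0): Delta=-1.0000 Bond=43.1584
(1,1): Delta=-0.7918 Bond=36.2947
(2,0): Delta=-1.0000 Bond=44.0215
(2,1): Delta=-1.0000 Bond=44.0215
(2,2): Delta=-0.6381 Bond=30.6561
(3,0): Delta=-1.0000 Bond=44.9020
(3,1): Delta=-1.0000 Bond=44.9020
(3,2): Delta=-1.0000 Bond=44.9020
(3,3): Delta=-0.3708 Bond=18.8759
V0=9.7382

Risk-neutral probability p* = (R−d)/(u−d) = (1.02−0.91)/(1.12−0.91) = 0.5238.
Terminal payoffs: V(4,0)=23.1703, V(4,1)=17.9480, V(4,2)=11.5206, V(4,3)=3.6100, V(4,4)=0.0000
(3,0): S=24.8678. Δ = (V_up−V_dn)/(S_up−S_dn) = (17.9480−23.1703)/(27.8520−22.6297) = -1.0000. V = [p*·17.9480 + (1−p*)·23.1703]/1.02 = 20.0341. B = V − Δ·S = 44.9020.
(3,1): S=30.6066. Δ = (V_up−V_dn)/(S_up−S_dn) = (11.5206−17.9480)/(34.2794−27.8520) = -1.0000. V = [p*·11.5206 + (1−p*)·17.9480]/1.02 = 14.2954. B = V − Δ·S = 44.9020.
(3,2): S=37.6696. Δ = (V_up−V_dn)/(S_up−S_dn) = (3.6100−11.5206)/(42.1900−34.2794) = -1.0000. V = [p*·3.6100 + (1−p*)·11.5206]/1.02 = 7.2323. B = V − Δ·S = 44.9020.
(3,3): S=46.3626. Δ = (V_up−V_dn)/(S_up−S_dn) = (0.0000−3.6100)/(51.9261−42.1900) = -0.3708. V = [p*·0.0000 + (1−p*)·3.6100]/1.02 = 1.6853. B = V − Δ·S = 18.8759.
(2,0): S=27.3273. Δ = (V_up−V_dn)/(S_up−S_dn) = (14.2954−20.0341)/(30.6066−24.8678) = -1.0000. V = [p*·14.2954 + (1−p*)·20.0341]/1.02 = 16.6942. B = V − Δ·S = 44.0215.
(2,1): S=33.6336. Δ = (V_up−V_dn)/(S_up−S_dn) = (7.2323−14.2954)/(37.6696−30.6066) = -1.0000. V = [p*·7.2323 + (1−p*)·14.2954]/1.02 = 10.3879. B = V − Δ·S = 44.0215.
(2,2): S=41.3952. Δ = (V_up−V_dn)/(S_up−S_dn) = (1.6853−7.2323)/(46.3626−37.6696) = -0.6381. V = [p*·1.6853 + (1−p*)·7.2323]/1.02 = 4.2419. B = V − Δ·S = 30.6561.
(1,0): S=30.0300. Δ = (V_up−V_dn)/(S_up−S_dn) = (10.3879−16.6942)/(33.6336−27.3273) = -1.0000. V = [p*·10.3879 + (1−p*)·16.6942]/1.02 = 13.1284. B = V − Δ·S = 43.1584.
(1,1): S=36.9600. Δ = (V_up−V_dn)/(S_up−S_dn) = (4.2419−10.3879)/(41.3952−33.6336) = -0.7918. V = [p*·4.2419 + (1−p*)·10.3879]/1.02 = 7.0280. B = V − Δ·S = 36.2947.
(0,0): S=33.0000. Δ = (V_up−V_dn)/(S_up−S_dn) = (7.0280−13.1284)/(36.9600−30.0300) = -0.8803. V = [p*·7.0280 + (1−p*)·13.1284]/1.02 = 9.7382. B = V − Δ·S = 38.7874.
The time-0 hedge costs 9.7382, which is the no-arbitrage price.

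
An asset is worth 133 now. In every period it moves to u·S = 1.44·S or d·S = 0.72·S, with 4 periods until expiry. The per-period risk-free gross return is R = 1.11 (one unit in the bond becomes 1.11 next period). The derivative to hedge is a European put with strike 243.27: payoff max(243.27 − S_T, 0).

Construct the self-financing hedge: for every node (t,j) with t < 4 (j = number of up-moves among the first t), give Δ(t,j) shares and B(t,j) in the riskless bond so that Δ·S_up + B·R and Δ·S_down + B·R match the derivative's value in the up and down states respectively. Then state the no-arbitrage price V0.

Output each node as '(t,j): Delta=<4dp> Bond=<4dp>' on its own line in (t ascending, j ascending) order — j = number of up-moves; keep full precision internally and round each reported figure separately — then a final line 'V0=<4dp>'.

(0,0): Delta=-0.5216 Bond=123.4426
(1,0): Delta=-0.8526 Bond=168.7232
(1,1): Delta=-0.3815 Bond=110.1965
(2,0): Delta=-1.0000 Bond=197.4434
(2,1): Delta=-0.7903 Bond=178.6854
(2,2): Delta=-0.2086 Bond=74.6227
(3,0): Delta=-1.0000 Bond=219.1622
(3,1): Delta=-1.0000 Bond=219.1622
(3,2): Delta=-0.7016 Bond=180.7227
(3,3): Delta=0.0000 Bond=0.0000
V0=54.0730

The replicating-portfolio and risk-neutral prices coincide; use p* = (1.11−0.72)/(1.44−0.72) = 0.5417 for the latter.
Terminal payoffs: V(4,0)=207.5278, V(4,1)=171.7855, V(4,2)=100.3011, V(4,3)=0.0000, V(4,4)=0.0000
(3,0): S=49.6420. Δ = (V_up−V_dn)/(S_up−S_dn) = (171.7855−207.5278)/(71.4845−35.7422) = -1.0000. V = [p*·171.7855 + (1−p*)·207.5278]/1.11 = 169.5202. B = V − Δ·S = 219.1622.
(3,1): S=99.2840. Δ = (V_up−V_dn)/(S_up−S_dn) = (100.3011−171.7855)/(142.9689−71.4845) = -1.0000. V = [p*·100.3011 + (1−p*)·171.7855]/1.11 = 119.8782. B = V − Δ·S = 219.1622.
(3,2): S=198.5679. Δ = (V_up−V_dn)/(S_up−S_dn) = (0.0000−100.3011)/(285.9378−142.9689) = -0.7016. V = [p*·0.0000 + (1−p*)·100.3011]/1.11 = 41.4156. B = V − Δ·S = 180.7227.
(3,3): S=397.1359. Δ = (V_up−V_dn)/(S_up−S_dn) = (0.0000−0.0000)/(571.8757−285.9378) = 0.0000. V = [p*·0.0000 + (1−p*)·0.0000]/1.11 = 0.0000. B = V − Δ·S = 0.0000.
(2,0): S=68.9472. Δ = (V_up−V_dn)/(S_up−S_dn) = (119.8782−169.5202)/(99.2840−49.6420) = -1.0000. V = [p*·119.8782 + (1−p*)·169.5202]/1.11 = 128.4962. B = V − Δ·S = 197.4434.
(2,1): S=137.8944. Δ = (V_up−V_dn)/(S_up−S_dn) = (41.4156−119.8782)/(198.5679−99.2840) = -0.7903. V = [p*·41.4156 + (1−p*)·119.8782]/1.11 = 69.7096. B = V − Δ·S = 178.6854.
(2,2): S=275.7888. Δ = (V_up−V_dn)/(S_up−S_dn) = (0.0000−41.4156)/(397.1359−198.5679) = -0.2086. V = [p*·0.0000 + (1−p*)·41.4156]/1.11 = 17.1010. B = V − Δ·S = 74.6227.
(1,0): S=95.7600. Δ = (V_up−V_dn)/(S_up−S_dn) = (69.7096−128.4962)/(137.8944−68.9472) = -0.8526. V = [p*·69.7096 + (1−p*)·128.4962]/1.11 = 87.0752. B = V − Δ·S = 168.7232.
(1,1): S=191.5200. Δ = (V_up−V_dn)/(S_up−S_dn) = (17.1010−69.7096)/(275.7888−137.8944) = -0.3815. V = [p*·17.1010 + (1−p*)·69.7096]/1.11 = 37.1291. B = V − Δ·S = 110.1965.
(0,0): S=133.0000. Δ = (V_up−V_dn)/(S_up−S_dn) = (37.1291−87.0752)/(191.5200−95.7600) = -0.5216. V = [p*·37.1291 + (1−p*)·87.0752]/1.11 = 54.0730. B = V − Δ·S = 123.4426.
The time-0 hedge costs 54.0730, which is the no-arbitrage price.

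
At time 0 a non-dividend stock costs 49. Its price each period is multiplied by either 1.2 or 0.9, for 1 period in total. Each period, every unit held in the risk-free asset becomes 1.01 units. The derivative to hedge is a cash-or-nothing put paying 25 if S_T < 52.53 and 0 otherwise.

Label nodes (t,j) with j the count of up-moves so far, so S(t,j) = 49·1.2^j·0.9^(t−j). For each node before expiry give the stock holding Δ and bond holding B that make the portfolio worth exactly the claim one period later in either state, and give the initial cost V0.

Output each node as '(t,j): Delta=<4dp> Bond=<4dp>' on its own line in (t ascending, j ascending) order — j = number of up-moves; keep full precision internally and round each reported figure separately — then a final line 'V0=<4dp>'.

(0,0): Delta=-1.7007 Bond=99.0099
V0=15.6766

Risk-neutral probability p* = (R−d)/(u−d) = (1.01−0.9)/(1.2−0.9) = 0.3667.
Terminal payoffs: V(1,0)=25.0000, V(1,1)=0.0000
Node (0,0) S=49.0000: V=(p*·0.0000+(1−p*)·25.0000)/1.01=15.6766; Δ=(0.0000−25.0000)/(58.8000−44.1000)=-1.7007; B=V−Δ·S=99.0099
The time-0 hedge costs 15.6766, which is the no-arbitrage price.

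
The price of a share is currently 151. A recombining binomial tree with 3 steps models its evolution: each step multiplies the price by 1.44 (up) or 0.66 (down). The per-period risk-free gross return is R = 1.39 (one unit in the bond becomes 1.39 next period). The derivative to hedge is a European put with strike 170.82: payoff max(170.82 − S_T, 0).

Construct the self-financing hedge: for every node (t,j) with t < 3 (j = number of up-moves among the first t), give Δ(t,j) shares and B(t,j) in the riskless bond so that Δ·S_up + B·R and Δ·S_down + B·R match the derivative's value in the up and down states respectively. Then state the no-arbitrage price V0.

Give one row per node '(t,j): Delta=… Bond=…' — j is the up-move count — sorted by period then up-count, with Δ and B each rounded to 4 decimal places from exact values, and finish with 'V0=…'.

(0,0): Delta=-0.0411 Bond=6.5385
(1,0): Delta=-0.6896 Bond=73.7238
(1,1): Delta=-0.0207 Bond=4.6614
(2,0): Delta=-1.0000 Bond=122.8921
(2,1): Delta=-0.6799 Bond=101.0778
(2,2): Delta=0.0000 Bond=0.0000
V0=0.3394

Since d<R<u, set p* = (R−d)/(u−d) = 0.9359; price each node as the discounted p*-expectation of its children.
At expiry t=3: V(3,0)=127.4081, V(3,1)=76.1031, V(3,2)=0.0000, V(3,3)=0.0000
(2,0): S=65.7756. Δ = (V_up−V_dn)/(S_up−S_dn) = (76.1031−127.4081)/(94.7169−43.4119) = -1.0000. V = [p*·76.1031 + (1−p*)·127.4081]/1.39 = 57.1165. B = V − Δ·S = 122.8921.
(2,1): S=143.5104. Δ = (V_up−V_dn)/(S_up−S_dn) = (0.0000−76.1031)/(206.6550−94.7169) = -0.6799. V = [p*·0.0000 + (1−p*)·76.1031]/1.39 = 3.5096. B = V − Δ·S = 101.0778.
(2,2): S=313.1136. Δ = (V_up−V_dn)/(S_up−S_dn) = (0.0000−0.0000)/(450.8836−206.6550) = 0.0000. V = [p*·0.0000 + (1−p*)·0.0000]/1.39 = 0.0000. B = V − Δ·S = 0.0000.
(1,0): S=99.6600. Δ = (V_up−V_dn)/(S_up−S_dn) = (3.5096−57.1165)/(143.5104−65.7756) = -0.6896. V = [p*·3.5096 + (1−p*)·57.1165]/1.39 = 4.9971. B = V − Δ·S = 73.7238.
(1,1): S=217.4400. Δ = (V_up−V_dn)/(S_up−S_dn) = (0.0000−3.5096)/(313.1136−143.5104) = -0.0207. V = [p*·0.0000 + (1−p*)·3.5096]/1.39 = 0.1619. B = V − Δ·S = 4.6614.
(0,0): S=151.0000. Δ = (V_up−V_dn)/(S_up−S_dn) = (0.1619−4.9971)/(217.4400−99.6600) = -0.0411. V = [p*·0.1619 + (1−p*)·4.9971]/1.39 = 0.3394. B = V − Δ·S = 6.5385.
Self-financing check: at every node Δ·S+B equals the discounted successor values.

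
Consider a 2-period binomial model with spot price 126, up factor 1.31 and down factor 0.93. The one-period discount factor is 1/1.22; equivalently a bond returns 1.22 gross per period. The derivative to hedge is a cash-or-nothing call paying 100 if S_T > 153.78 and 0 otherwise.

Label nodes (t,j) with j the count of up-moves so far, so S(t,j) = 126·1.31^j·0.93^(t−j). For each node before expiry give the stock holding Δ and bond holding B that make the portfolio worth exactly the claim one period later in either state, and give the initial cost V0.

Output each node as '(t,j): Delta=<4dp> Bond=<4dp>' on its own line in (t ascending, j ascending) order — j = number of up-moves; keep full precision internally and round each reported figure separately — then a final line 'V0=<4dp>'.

No-arbitrage ⇒ martingale measure with p* = (R−d)/(u−d) = 0.7632.
At expiry t=2: V(2,0)=0.0000, V(2,1)=0.0000, V(2,2)=100.0000
  t=1,j=0: stock 117.1800 → up 153.5058 (V=0.0000), down 108.9774 (V=0.0000). Price 0.0000; hedge Δ=0.0000, bond B=0.0000.
  t=1,j=1: stock 165.0600 → up 216.2286 (V=100.0000), down 153.5058 (V=0.0000). Price 62.5539; hedge Δ=1.5943, bond B=-200.6040.
  t=0,j=0: stock 126.0000 → up 165.0600 (V=62.5539), down 117.1800 (V=0.0000). Price 39.1299; hedge Δ=1.3065, bond B=-125.4857.
Each (Δ,B) replicates both successor values, so the strategy is self-financing and V0 is arbitrage-free.

(0,0): Delta=1.3065 Bond=-125.4857
(1,0): Delta=0.0000 Bond=0.0000
(1,1): Delta=1.5943 Bond=-200.6040
V0=39.1299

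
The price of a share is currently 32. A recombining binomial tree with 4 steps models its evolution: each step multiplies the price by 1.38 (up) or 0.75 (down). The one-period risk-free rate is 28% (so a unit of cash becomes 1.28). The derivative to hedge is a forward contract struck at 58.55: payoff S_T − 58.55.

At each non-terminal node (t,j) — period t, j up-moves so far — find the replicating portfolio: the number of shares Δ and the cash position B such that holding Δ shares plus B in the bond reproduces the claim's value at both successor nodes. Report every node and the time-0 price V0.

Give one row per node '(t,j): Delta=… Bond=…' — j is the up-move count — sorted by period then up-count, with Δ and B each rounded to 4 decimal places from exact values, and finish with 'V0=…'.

(0,0): Delta=1.0000 Bond=-21.8116
(1,0): Delta=1.0000 Bond=-27.9188
(1,1): Delta=1.0000 Bond=-27.9188
(2,0): Delta=1.0000 Bond=-35.7361
(2,1): Delta=1.0000 Bond=-35.7361
(2,2): Delta=1.0000 Bond=-35.7361
(3,0): Delta=1.0000 Bond=-45.7422
(3,1): Delta=1.0000 Bond=-45.7422
(3,2): Delta=1.0000 Bond=-45.7422
(3,3): Delta=1.0000 Bond=-45.7422
V0=10.1884

Under the risk-neutral measure, an up-move has probability p* = (R−d)/(u−d) = 0.8413 and values discount at R = 1.28.
Terminal values V(4,·): V(4,0)=-48.4250, V(4,1)=-39.9200, V(4,2)=-24.2708, V(4,3)=4.5237, V(4,4)=57.5057
  t=3,j=0: stock 13.5000 → up 18.6300 (V=-39.9200), down 10.1250 (V=-48.4250). Price -32.2422; hedge Δ=1.0000, bond B=-45.7422.
  t=3,j=1: stock 24.8400 → up 34.2792 (V=-24.2708), down 18.6300 (V=-39.9200). Price -20.9022; hedge Δ=1.0000, bond B=-45.7422.
  t=3,j=2: stock 45.7056 → up 63.0737 (V=4.5237), down 34.2792 (V=-24.2708). Price -0.0366; hedge Δ=1.0000, bond B=-45.7422.
  t=3,j=3: stock 84.0983 → up 116.0557 (V=57.5057), down 63.0737 (V=4.5237). Price 38.3561; hedge Δ=1.0000, bond B=-45.7422.
  t=2,j=0: stock 18.0000 → up 24.8400 (V=-20.9022), down 13.5000 (V=-32.2422). Price -17.7361; hedge Δ=1.0000, bond B=-35.7361.
  t=2,j=1: stock 33.1200 → up 45.7056 (V=-0.0366), down 24.8400 (V=-20.9022). Price -2.6161; hedge Δ=1.0000, bond B=-35.7361.
  t=2,j=2: stock 60.9408 → up 84.0983 (V=38.3561), down 45.7056 (V=-0.0366). Price 25.2047; hedge Δ=1.0000, bond B=-35.7361.
  t=1,j=0: stock 24.0000 → up 33.1200 (V=-2.6161), down 18.0000 (V=-17.7361). Price -3.9188; hedge Δ=1.0000, bond B=-27.9188.
  t=1,j=1: stock 44.1600 → up 60.9408 (V=25.2047), down 33.1200 (V=-2.6161). Price 16.2412; hedge Δ=1.0000, bond B=-27.9188.
  t=0,j=0: stock 32.0000 → up 44.1600 (V=16.2412), down 24.0000 (V=-3.9188). Price 10.1884; hedge Δ=1.0000, bond B=-21.8116.
Self-financing check: at every node Δ·S+B equals the discounted successor values.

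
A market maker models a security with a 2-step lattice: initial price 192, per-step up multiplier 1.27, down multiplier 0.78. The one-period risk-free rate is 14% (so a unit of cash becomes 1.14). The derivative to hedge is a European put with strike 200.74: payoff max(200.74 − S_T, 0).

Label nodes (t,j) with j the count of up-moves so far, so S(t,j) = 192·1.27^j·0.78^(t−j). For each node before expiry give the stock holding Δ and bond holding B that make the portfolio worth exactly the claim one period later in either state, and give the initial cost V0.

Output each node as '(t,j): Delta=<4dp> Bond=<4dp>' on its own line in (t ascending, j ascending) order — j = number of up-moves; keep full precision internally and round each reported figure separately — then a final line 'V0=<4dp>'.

No-arbitrage ⇒ martingale measure with p* = (R−d)/(u−d) = 0.7347.
Terminal payoffs: V(2,0)=83.9272, V(2,1)=10.5448, V(2,2)=0.0000
(1,0): S=149.7600. Δ = (V_up−V_dn)/(S_up−S_dn) = (10.5448−83.9272)/(190.1952−116.8128) = -1.0000. V = [p*·10.5448 + (1−p*)·83.9272]/1.14 = 26.3277. B = V − Δ·S = 176.0877.
(1,1): S=243.8400. Δ = (V_up−V_dn)/(S_up−S_dn) = (0.0000−10.5448)/(309.6768−190.1952) = -0.0883. V = [p*·0.0000 + (1−p*)·10.5448]/1.14 = 2.4540. B = V − Δ·S = 23.9740.
(0,0): S=192.0000. Δ = (V_up−V_dn)/(S_up−S_dn) = (2.4540−26.3277)/(243.8400−149.7600) = -0.2538. V = [p*·2.4540 + (1−p*)·26.3277]/1.14 = 7.7087. B = V − Δ·S = 56.4305.
The time-0 hedge costs 7.7087, which is the no-arbitrage price.

(0,0): Delta=-0.2538 Bond=56.4305
(1,0): Delta=-1.0000 Bond=176.0877
(1,1): Delta=-0.0883 Bond=23.9740
V0=7.7087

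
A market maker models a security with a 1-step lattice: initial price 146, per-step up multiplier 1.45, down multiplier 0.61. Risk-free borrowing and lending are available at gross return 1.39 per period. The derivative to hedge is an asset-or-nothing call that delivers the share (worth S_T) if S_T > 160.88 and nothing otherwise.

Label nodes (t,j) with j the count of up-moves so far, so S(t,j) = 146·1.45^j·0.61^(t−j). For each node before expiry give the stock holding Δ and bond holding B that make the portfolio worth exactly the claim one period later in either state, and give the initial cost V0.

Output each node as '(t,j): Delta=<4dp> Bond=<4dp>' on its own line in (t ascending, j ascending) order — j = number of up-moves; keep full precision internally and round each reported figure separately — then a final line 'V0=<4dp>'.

(0,0): Delta=1.7262 Bond=-110.6004
V0=141.4234

Under the risk-neutral measure, an up-move has probability p* = (R−d)/(u−d) = 0.9286 and values discount at R = 1.39.
Terminal values V(1,·): V(1,0)=0.0000, V(1,1)=211.7000
Node (0,0) S=146.0000: V=(p*·211.7000+(1−p*)·0.0000)/1.39=141.4234; Δ=(211.7000−0.0000)/(211.7000−89.0600)=1.7262; B=V−Δ·S=-110.6004
The time-0 hedge costs 141.4234, which is the no-arbitrage price.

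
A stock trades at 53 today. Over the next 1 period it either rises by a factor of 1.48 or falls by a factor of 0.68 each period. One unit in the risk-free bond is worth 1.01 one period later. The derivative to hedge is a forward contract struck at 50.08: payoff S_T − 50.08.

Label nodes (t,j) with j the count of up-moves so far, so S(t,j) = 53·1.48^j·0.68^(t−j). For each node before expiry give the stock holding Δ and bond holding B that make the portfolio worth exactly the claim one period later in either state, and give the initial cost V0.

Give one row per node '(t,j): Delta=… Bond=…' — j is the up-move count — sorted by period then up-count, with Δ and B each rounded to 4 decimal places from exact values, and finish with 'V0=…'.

The replicating-portfolio and risk-neutral prices coincide; use p* = (1.01−0.68)/(1.48−0.68) = 0.4125 for the latter.
Terminal payoffs: V(1,0)=-14.0400, V(1,1)=28.3600
Node (0,0) S=53.0000: V=(p*·28.3600+(1−p*)·-14.0400)/1.01=3.4158; Δ=(28.3600−-14.0400)/(78.4400−36.0400)=1.0000; B=V−Δ·S=-49.5842
Check: Δ(0,0)·S0 + B(0,0) = 3.4158 = V0.

(0,0): Delta=1.0000 Bond=-49.5842
V0=3.4158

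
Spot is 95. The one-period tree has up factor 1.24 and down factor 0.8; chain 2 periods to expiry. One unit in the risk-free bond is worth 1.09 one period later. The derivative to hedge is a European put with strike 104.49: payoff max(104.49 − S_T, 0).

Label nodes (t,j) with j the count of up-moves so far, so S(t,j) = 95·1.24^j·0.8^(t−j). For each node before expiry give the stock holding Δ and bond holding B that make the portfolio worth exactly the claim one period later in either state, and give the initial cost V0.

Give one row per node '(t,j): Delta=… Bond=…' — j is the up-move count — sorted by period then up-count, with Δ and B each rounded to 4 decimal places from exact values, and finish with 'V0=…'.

The replicating-portfolio and risk-neutral prices coincide; use p* = (1.09−0.8)/(1.24−0.8) = 0.6591 for the latter.
At expiry t=2: V(2,0)=43.6900, V(2,1)=10.2500, V(2,2)=0.0000
  t=1,j=0: stock 76.0000 → up 94.2400 (V=10.2500), down 60.8000 (V=43.6900). Price 19.8624; hedge Δ=-1.0000, bond B=95.8624.
  t=1,j=1: stock 117.8000 → up 146.0720 (V=0.0000), down 94.2400 (V=10.2500). Price 3.2058; hedge Δ=-0.1978, bond B=26.5013.
  t=0,j=0: stock 95.0000 → up 117.8000 (V=3.2058), down 76.0000 (V=19.8624). Price 8.1506; hedge Δ=-0.3985, bond B=46.0065.
The time-0 hedge costs 8.1506, which is the no-arbitrage price.

(0,0): Delta=-0.3985 Bond=46.0065
(1,0): Delta=-1.0000 Bond=95.8624
(1,1): Delta=-0.1978 Bond=26.5013
V0=8.1506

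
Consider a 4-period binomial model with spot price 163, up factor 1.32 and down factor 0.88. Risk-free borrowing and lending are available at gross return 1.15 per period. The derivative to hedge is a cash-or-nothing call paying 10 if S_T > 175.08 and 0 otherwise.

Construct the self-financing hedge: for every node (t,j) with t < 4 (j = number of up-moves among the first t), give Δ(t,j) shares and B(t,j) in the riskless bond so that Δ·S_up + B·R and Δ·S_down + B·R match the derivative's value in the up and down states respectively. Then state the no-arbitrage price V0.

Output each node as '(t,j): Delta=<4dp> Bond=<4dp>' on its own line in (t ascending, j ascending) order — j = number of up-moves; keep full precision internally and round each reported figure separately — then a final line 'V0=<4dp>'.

Since d<R<u, set p* = (R−d)/(u−d) = 0.6136; price each node as the discounted p*-expectation of its children.
Terminal payoffs: V(4,0)=0.0000, V(4,1)=0.0000, V(4,2)=10.0000, V(4,3)=10.0000, V(4,4)=10.0000
  t=3,j=0: stock 111.0799 → up 146.6255 (V=0.0000), down 97.7503 (V=0.0000). Price 0.0000; hedge Δ=0.0000, bond B=0.0000.
  t=3,j=1: stock 166.6199 → up 219.9383 (V=10.0000), down 146.6255 (V=0.0000). Price 5.3360; hedge Δ=0.1364, bond B=-17.3913.
  t=3,j=2: stock 249.9299 → up 329.9074 (V=10.0000), down 219.9383 (V=10.0000). Price 8.6957; hedge Δ=0.0000, bond B=8.6957.
  t=3,j=3: stock 374.8948 → up 494.8611 (V=10.0000), down 329.9074 (V=10.0000). Price 8.6957; hedge Δ=0.0000, bond B=8.6957.
  t=2,j=0: stock 126.2272 → up 166.6199 (V=5.3360), down 111.0799 (V=0.0000). Price 2.8473; hedge Δ=0.0961, bond B=-9.2799.
  t=2,j=1: stock 189.3408 → up 249.9299 (V=8.6957), down 166.6199 (V=5.3360). Price 6.4327; hedge Δ=0.0403, bond B=-1.2030.
  t=2,j=2: stock 284.0112 → up 374.8948 (V=8.6957), down 249.9299 (V=8.6957). Price 7.5614; hedge Δ=0.0000, bond B=7.5614.
  t=1,j=0: stock 143.4400 → up 189.3408 (V=6.4327), down 126.2272 (V=2.8473). Price 4.3891; hedge Δ=0.0568, bond B=-3.7597.
  t=1,j=1: stock 215.1600 → up 284.0112 (V=7.5614), down 189.3408 (V=6.4327). Price 6.1959; hedge Δ=0.0119, bond B=3.6306.
  t=0,j=0: stock 163.0000 → up 215.1600 (V=6.1959), down 143.4400 (V=4.3891). Price 4.7807; hedge Δ=0.0252, bond B=0.6742.
Check: Δ(0,0)·S0 + B(0,0) = 4.7807 = V0.

(0,0): Delta=0.0252 Bond=0.6742
(1,0): Delta=0.0568 Bond=-3.7597
(1,1): Delta=0.0119 Bond=3.6306
(2,0): Delta=0.0961 Bond=-9.2799
(2,1): Delta=0.0403 Bond=-1.2030
(2,2): Delta=0.0000 Bond=7.5614
(3,0): Delta=0.0000 Bond=0.0000
(3,1): Delta=0.1364 Bond=-17.3913
(3,2): Delta=0.0000 Bond=8.6957
(3,3): Delta=0.0000 Bond=8.6957
V0=4.7807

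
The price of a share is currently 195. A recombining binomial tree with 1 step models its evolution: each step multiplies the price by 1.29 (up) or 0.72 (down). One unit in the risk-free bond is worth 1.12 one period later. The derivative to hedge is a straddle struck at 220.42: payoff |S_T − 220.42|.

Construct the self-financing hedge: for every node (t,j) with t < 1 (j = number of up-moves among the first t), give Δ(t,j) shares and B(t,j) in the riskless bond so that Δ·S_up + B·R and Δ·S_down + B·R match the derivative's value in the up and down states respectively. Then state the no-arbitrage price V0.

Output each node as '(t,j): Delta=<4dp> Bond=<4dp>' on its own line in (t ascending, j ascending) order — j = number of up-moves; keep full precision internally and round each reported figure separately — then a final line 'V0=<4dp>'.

Since d<R<u, set p* = (R−d)/(u−d) = 0.7018; price each node as the discounted p*-expectation of its children.
Terminal payoffs: V(1,0)=80.0200, V(1,1)=31.1300
  t=0,j=0: stock 195.0000 → up 251.5500 (V=31.1300), down 140.4000 (V=80.0200). Price 40.8136; hedge Δ=-0.4399, bond B=126.5855.
Each (Δ,B) replicates both successor values, so the strategy is self-financing and V0 is arbitrage-free.

(0,0): Delta=-0.4399 Bond=126.5855
V0=40.8136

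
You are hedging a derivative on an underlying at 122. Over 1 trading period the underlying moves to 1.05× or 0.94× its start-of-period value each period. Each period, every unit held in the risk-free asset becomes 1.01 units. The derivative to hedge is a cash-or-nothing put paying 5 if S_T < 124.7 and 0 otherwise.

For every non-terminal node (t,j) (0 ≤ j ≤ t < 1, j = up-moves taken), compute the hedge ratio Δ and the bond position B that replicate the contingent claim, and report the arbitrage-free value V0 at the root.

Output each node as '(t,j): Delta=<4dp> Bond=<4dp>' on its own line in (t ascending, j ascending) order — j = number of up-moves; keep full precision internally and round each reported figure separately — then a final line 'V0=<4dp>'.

(0,0): Delta=-0.3726 Bond=47.2547
V0=1.8002

No-arbitrage ⇒ martingale measure with p* = (R−d)/(u−d) = 0.6364.
Terminal payoffs: V(1,0)=5.0000, V(1,1)=0.0000
(0,0): S=122.0000. Δ = (V_up−V_dn)/(S_up−S_dn) = (0.0000−5.0000)/(128.1000−114.6800) = -0.3726. V = [p*·0.0000 + (1−p*)·5.0000]/1.01 = 1.8002. B = V − Δ·S = 47.2547.
Root portfolio cost Δ·122+B reproduces V0=1.8002.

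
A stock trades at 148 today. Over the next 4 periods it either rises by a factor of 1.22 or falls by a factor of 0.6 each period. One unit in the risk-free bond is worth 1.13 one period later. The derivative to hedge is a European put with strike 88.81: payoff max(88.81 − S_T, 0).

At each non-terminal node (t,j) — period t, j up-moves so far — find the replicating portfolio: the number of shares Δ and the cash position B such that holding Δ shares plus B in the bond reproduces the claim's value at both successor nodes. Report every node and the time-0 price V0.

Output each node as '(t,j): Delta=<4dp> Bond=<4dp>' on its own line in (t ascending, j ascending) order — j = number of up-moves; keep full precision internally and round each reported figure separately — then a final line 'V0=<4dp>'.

No-arbitrage ⇒ martingale measure with p* = (R−d)/(u−d) = 0.8548.
Terminal values V(4,·): V(4,0)=69.6292, V(4,1)=49.8090, V(4,2)=9.5080, V(4,3)=0.0000, V(4,4)=0.0000
(3,0): S=31.9680. Δ = (V_up−V_dn)/(S_up−S_dn) = (49.8090−69.6292)/(39.0010−19.1808) = -1.0000. V = [p*·49.8090 + (1−p*)·69.6292]/1.13 = 46.6249. B = V − Δ·S = 78.5929.
(3,1): S=65.0016. Δ = (V_up−V_dn)/(S_up−S_dn) = (9.5080−49.8090)/(79.3020−39.0010) = -1.0000. V = [p*·9.5080 + (1−p*)·49.8090]/1.13 = 13.5913. B = V − Δ·S = 78.5929.
(3,2): S=132.1699. Δ = (V_up−V_dn)/(S_up−S_dn) = (0.0000−9.5080)/(161.2473−79.3020) = -0.1160. V = [p*·0.0000 + (1−p*)·9.5080]/1.13 = 1.2214. B = V − Δ·S = 16.5570.
(3,3): S=268.7455. Δ = (V_up−V_dn)/(S_up−S_dn) = (0.0000−0.0000)/(327.8695−161.2473) = 0.0000. V = [p*·0.0000 + (1−p*)·0.0000]/1.13 = 0.0000. B = V − Δ·S = 0.0000.
(2,0): S=53.2800. Δ = (V_up−V_dn)/(S_up−S_dn) = (13.5913−46.6249)/(65.0016−31.9680) = -1.0000. V = [p*·13.5913 + (1−p*)·46.6249]/1.13 = 16.2713. B = V − Δ·S = 69.5513.
(2,1): S=108.3360. Δ = (V_up−V_dn)/(S_up−S_dn) = (1.2214−13.5913)/(132.1699−65.0016) = -0.1842. V = [p*·1.2214 + (1−p*)·13.5913]/1.13 = 2.6700. B = V − Δ·S = 22.6214.
(2,2): S=220.2832. Δ = (V_up−V_dn)/(S_up−S_dn) = (0.0000−1.2214)/(268.7455−132.1699) = -0.0089. V = [p*·0.0000 + (1−p*)·1.2214]/1.13 = 0.1569. B = V − Δ·S = 2.1269.
(1,0): S=88.8000. Δ = (V_up−V_dn)/(S_up−S_dn) = (2.6700−16.2713)/(108.3360−53.2800) = -0.2470. V = [p*·2.6700 + (1−p*)·16.2713]/1.13 = 4.1100. B = V − Δ·S = 26.0476.
(1,1): S=180.5600. Δ = (V_up−V_dn)/(S_up−S_dn) = (0.1569−2.6700)/(220.2832−108.3360) = -0.0224. V = [p*·0.1569 + (1−p*)·2.6700]/1.13 = 0.4617. B = V − Δ·S = 4.5150.
(0,0): S=148.0000. Δ = (V_up−V_dn)/(S_up−S_dn) = (0.4617−4.1100)/(180.5600−88.8000) = -0.0398. V = [p*·0.4617 + (1−p*)·4.1100]/1.13 = 0.8772. B = V − Δ·S = 6.7617.
Check: Δ(0,0)·S0 + B(0,0) = 0.8772 = V0.

(0,0): Delta=-0.0398 Bond=6.7617
(1,0): Delta=-0.2470 Bond=26.0476
(1,1): Delta=-0.0224 Bond=4.5150
(2,0): Delta=-1.0000 Bond=69.5513
(2,1): Delta=-0.1842 Bond=22.6214
(2,2): Delta=-0.0089 Bond=2.1269
(3,0): Delta=-1.0000 Bond=78.5929
(3,1): Delta=-1.0000 Bond=78.5929
(3,2): Delta=-0.1160 Bond=16.5570
(3,3): Delta=0.0000 Bond=0.0000
V0=0.8772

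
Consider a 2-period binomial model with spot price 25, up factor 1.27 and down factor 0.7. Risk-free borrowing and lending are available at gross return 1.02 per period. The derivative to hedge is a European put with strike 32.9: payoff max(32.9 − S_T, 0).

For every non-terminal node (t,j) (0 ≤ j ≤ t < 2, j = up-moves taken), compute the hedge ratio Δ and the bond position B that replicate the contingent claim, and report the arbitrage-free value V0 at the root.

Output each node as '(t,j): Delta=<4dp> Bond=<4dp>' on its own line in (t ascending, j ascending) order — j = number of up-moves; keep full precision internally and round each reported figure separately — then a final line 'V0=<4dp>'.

The replicating-portfolio and risk-neutral prices coincide; use p* = (1.02−0.7)/(1.27−0.7) = 0.5614 for the latter.
Terminal values V(2,·): V(2,0)=20.6500, V(2,1)=10.6750, V(2,2)=0.0000
(1,0): S=17.5000. Δ = (V_up−V_dn)/(S_up−S_dn) = (10.6750−20.6500)/(22.2250−12.2500) = -1.0000. V = [p*·10.6750 + (1−p*)·20.6500]/1.02 = 14.7549. B = V − Δ·S = 32.2549.
(1,1): S=31.7500. Δ = (V_up−V_dn)/(S_up−S_dn) = (0.0000−10.6750)/(40.3225−22.2250) = -0.5899. V = [p*·0.0000 + (1−p*)·10.6750]/1.02 = 4.5902. B = V − Δ·S = 23.3183.
(0,0): S=25.0000. Δ = (V_up−V_dn)/(S_up−S_dn) = (4.5902−14.7549)/(31.7500−17.5000) = -0.7133. V = [p*·4.5902 + (1−p*)·14.7549]/1.02 = 8.8710. B = V − Δ·S = 26.7038.
Self-financing check: at every node Δ·S+B equals the discounted successor values.

(0,0): Delta=-0.7133 Bond=26.7038
(1,0): Delta=-1.0000 Bond=32.2549
(1,1): Delta=-0.5899 Bond=23.3183
V0=8.8710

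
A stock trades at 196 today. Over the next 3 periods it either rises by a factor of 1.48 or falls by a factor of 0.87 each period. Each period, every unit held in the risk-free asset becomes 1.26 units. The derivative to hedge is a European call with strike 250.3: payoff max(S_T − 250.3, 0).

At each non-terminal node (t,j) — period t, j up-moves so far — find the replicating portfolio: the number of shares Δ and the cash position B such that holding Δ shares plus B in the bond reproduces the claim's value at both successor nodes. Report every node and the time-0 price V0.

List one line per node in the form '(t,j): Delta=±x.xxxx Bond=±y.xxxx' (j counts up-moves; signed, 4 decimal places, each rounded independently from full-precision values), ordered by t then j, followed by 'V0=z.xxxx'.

No-arbitrage ⇒ martingale measure with p* = (R−d)/(u−d) = 0.6393.
Terminal values V(3,·): V(3,0)=0.0000, V(3,1)=0.0000, V(3,2)=123.2070, V(3,3)=385.0912
(2,0): S=148.3524. Δ = (V_up−V_dn)/(S_up−S_dn) = (0.0000−0.0000)/(219.5616−129.0666) = 0.0000. V = [p*·0.0000 + (1−p*)·0.0000]/1.26 = 0.0000. B = V − Δ·S = 0.0000.
(2,1): S=252.3696. Δ = (V_up−V_dn)/(S_up−S_dn) = (123.2070−0.0000)/(373.5070−219.5616) = 0.8003. V = [p*·123.2070 + (1−p*)·0.0000]/1.26 = 62.5172. B = V − Δ·S = -139.4615.
(2,2): S=429.3184. Δ = (V_up−V_dn)/(S_up−S_dn) = (385.0912−123.2070)/(635.3912−373.5070) = 1.0000. V = [p*·385.0912 + (1−p*)·123.2070]/1.26 = 230.6676. B = V − Δ·S = -198.6508.
(1,0): S=170.5200. Δ = (V_up−V_dn)/(S_up−S_dn) = (62.5172−0.0000)/(252.3696−148.3524) = 0.6010. V = [p*·62.5172 + (1−p*)·0.0000]/1.26 = 31.7222. B = V − Δ·S = -70.7650.
(1,1): S=290.0800. Δ = (V_up−V_dn)/(S_up−S_dn) = (230.6676−62.5172)/(429.3184−252.3696) = 0.9503. V = [p*·230.6676 + (1−p*)·62.5172]/1.26 = 134.9391. B = V − Δ·S = -140.7173.
(0,0): S=196.0000. Δ = (V_up−V_dn)/(S_up−S_dn) = (134.9391−31.7222)/(290.0800−170.5200) = 0.8633. V = [p*·134.9391 + (1−p*)·31.7222]/1.26 = 77.5503. B = V − Δ·S = -91.6576.
Root portfolio cost Δ·196+B reproduces V0=77.5503.

(0,0): Delta=0.8633 Bond=-91.6576
(1,0): Delta=0.6010 Bond=-70.7650
(1,1): Delta=0.9503 Bond=-140.7173
(2,0): Delta=0.0000 Bond=0.0000
(2,1): Delta=0.8003 Bond=-139.4615
(2,2): Delta=1.0000 Bond=-198.6508
V0=77.5503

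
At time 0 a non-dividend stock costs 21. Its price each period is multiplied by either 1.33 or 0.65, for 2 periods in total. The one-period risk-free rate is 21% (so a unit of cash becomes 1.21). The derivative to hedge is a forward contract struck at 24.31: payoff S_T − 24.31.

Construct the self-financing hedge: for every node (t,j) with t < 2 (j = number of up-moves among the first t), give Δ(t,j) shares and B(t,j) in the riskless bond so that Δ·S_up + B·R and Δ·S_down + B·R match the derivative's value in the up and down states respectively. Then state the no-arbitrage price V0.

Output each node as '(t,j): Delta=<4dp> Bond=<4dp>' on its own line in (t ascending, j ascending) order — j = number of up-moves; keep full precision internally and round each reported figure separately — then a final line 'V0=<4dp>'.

(0,0): Delta=1.0000 Bond=-16.6041
(1,0): Delta=1.0000 Bond=-20.0909
(1,1): Delta=1.0000 Bond=-20.0909
V0=4.3959

No-arbitrage ⇒ martingale measure with p* = (R−d)/(u−d) = 0.8235.
Payoff layer (t=2): V(2,0)=-15.4375, V(2,1)=-6.1555, V(2,2)=12.8369
(1,0): S=13.6500. Δ = (V_up−V_dn)/(S_up−S_dn) = (-6.1555−-15.4375)/(18.1545−8.8725) = 1.0000. V = [p*·-6.1555 + (1−p*)·-15.4375]/1.21 = -6.4409. B = V − Δ·S = -20.0909.
(1,1): S=27.9300. Δ = (V_up−V_dn)/(S_up−S_dn) = (12.8369−-6.1555)/(37.1469−18.1545) = 1.0000. V = [p*·12.8369 + (1−p*)·-6.1555]/1.21 = 7.8391. B = V − Δ·S = -20.0909.
(0,0): S=21.0000. Δ = (V_up−V_dn)/(S_up−S_dn) = (7.8391−-6.4409)/(27.9300−13.6500) = 1.0000. V = [p*·7.8391 + (1−p*)·-6.4409]/1.21 = 4.3959. B = V − Δ·S = -16.6041.
The time-0 hedge costs 4.3959, which is the no-arbitrage price.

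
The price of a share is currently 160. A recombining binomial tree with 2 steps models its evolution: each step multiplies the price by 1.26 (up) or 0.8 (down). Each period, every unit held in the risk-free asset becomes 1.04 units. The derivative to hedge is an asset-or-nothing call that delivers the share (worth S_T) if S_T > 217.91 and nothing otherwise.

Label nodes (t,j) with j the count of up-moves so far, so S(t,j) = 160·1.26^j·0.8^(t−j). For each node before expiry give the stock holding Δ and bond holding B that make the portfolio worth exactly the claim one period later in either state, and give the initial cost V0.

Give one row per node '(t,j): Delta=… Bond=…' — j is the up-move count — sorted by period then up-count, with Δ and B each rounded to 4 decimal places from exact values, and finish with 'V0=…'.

Under the risk-neutral measure, an up-move has probability p* = (R−d)/(u−d) = 0.5217 and values discount at R = 1.04.
Payoff layer (t=2): V(2,0)=0.0000, V(2,1)=0.0000, V(2,2)=254.0160
  t=1,j=0: stock 128.0000 → up 161.2800 (V=0.0000), down 102.4000 (V=0.0000). Price 0.0000; hedge Δ=0.0000, bond B=0.0000.
  t=1,j=1: stock 201.6000 → up 254.0160 (V=254.0160), down 161.2800 (V=0.0000). Price 127.4328; hedge Δ=2.7391, bond B=-424.7759.
  t=0,j=0: stock 160.0000 → up 201.6000 (V=127.4328), down 128.0000 (V=0.0000). Price 63.9295; hedge Δ=1.7314, bond B=-213.0983.
Root portfolio cost Δ·160+B reproduces V0=63.9295.

(0,0): Delta=1.7314 Bond=-213.0983
(1,0): Delta=0.0000 Bond=0.0000
(1,1): Delta=2.7391 Bond=-424.7759
V0=63.9295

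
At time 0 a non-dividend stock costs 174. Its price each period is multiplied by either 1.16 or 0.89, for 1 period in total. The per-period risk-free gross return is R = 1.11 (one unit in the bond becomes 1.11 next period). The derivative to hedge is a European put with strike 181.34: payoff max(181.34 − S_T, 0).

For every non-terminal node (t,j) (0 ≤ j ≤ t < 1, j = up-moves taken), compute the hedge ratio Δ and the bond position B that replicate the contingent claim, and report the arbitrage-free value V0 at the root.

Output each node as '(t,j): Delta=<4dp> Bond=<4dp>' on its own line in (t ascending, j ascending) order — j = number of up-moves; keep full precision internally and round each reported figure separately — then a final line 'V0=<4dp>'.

Under the risk-neutral measure, an up-move has probability p* = (R−d)/(u−d) = 0.8148 and values discount at R = 1.11.
Terminal values V(1,·): V(1,0)=26.4800, V(1,1)=0.0000
  t=0,j=0: stock 174.0000 → up 201.8400 (V=0.0000), down 154.8600 (V=26.4800). Price 4.4178; hedge Δ=-0.5636, bond B=102.4918.
The time-0 hedge costs 4.4178, which is the no-arbitrage price.

(0,0): Delta=-0.5636 Bond=102.4918
V0=4.4178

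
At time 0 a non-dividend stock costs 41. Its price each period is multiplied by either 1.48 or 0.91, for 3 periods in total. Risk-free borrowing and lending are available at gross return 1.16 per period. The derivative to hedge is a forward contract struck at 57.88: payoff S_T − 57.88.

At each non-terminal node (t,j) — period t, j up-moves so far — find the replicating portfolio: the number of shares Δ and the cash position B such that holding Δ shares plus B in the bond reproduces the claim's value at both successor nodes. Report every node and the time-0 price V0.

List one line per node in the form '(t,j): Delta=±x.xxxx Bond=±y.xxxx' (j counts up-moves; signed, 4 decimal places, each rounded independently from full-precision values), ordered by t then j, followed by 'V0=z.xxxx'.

No-arbitrage ⇒ martingale measure with p* = (R−d)/(u−d) = 0.4386.
Terminal values V(3,·): V(3,0)=-26.9836, V(3,1)=-7.6309, V(3,2)=23.8438, V(3,3)=75.0335
Node (2,0) S=33.9521: V=(p*·-7.6309+(1−p*)·-26.9836)/1.16=-15.9445; Δ=(-7.6309−-26.9836)/(50.2491−30.8964)=1.0000; B=V−Δ·S=-49.8966
Node (2,1) S=55.2188: V=(p*·23.8438+(1−p*)·-7.6309)/1.16=5.3222; Δ=(23.8438−-7.6309)/(81.7238−50.2491)=1.0000; B=V−Δ·S=-49.8966
Node (2,2) S=89.8064: V=(p*·75.0335+(1−p*)·23.8438)/1.16=39.9098; Δ=(75.0335−23.8438)/(132.9135−81.7238)=1.0000; B=V−Δ·S=-49.8966
Node (1,0) S=37.3100: V=(p*·5.3222+(1−p*)·-15.9445)/1.16=-5.7043; Δ=(5.3222−-15.9445)/(55.2188−33.9521)=1.0000; B=V−Δ·S=-43.0143
Node (1,1) S=60.6800: V=(p*·39.9098+(1−p*)·5.3222)/1.16=17.6657; Δ=(39.9098−5.3222)/(89.8064−55.2188)=1.0000; B=V−Δ·S=-43.0143
Node (0,0) S=41.0000: V=(p*·17.6657+(1−p*)·-5.7043)/1.16=3.9187; Δ=(17.6657−-5.7043)/(60.6800−37.3100)=1.0000; B=V−Δ·S=-37.0813
Each (Δ,B) replicates both successor values, so the strategy is self-financing and V0 is arbitrage-free.

(0,0): Delta=1.0000 Bond=-37.0813
(1,0): Delta=1.0000 Bond=-43.0143
(1,1): Delta=1.0000 Bond=-43.0143
(2,0): Delta=1.0000 Bond=-49.8966
(2,1): Delta=1.0000 Bond=-49.8966
(2,2): Delta=1.0000 Bond=-49.8966
V0=3.9187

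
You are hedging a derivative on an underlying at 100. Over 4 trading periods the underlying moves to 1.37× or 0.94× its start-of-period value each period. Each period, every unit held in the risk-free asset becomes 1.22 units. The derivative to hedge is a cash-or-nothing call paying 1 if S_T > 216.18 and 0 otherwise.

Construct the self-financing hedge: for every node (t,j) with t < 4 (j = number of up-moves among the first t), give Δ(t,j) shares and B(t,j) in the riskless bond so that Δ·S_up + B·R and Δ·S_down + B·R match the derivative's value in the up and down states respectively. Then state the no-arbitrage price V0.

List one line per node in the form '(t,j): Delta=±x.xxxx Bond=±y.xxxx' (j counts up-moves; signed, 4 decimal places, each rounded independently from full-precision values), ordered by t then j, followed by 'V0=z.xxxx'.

The replicating-portfolio and risk-neutral prices coincide; use p* = (1.22−0.94)/(1.37−0.94) = 0.6512 for the latter.
Terminal values V(4,·): V(4,0)=0.0000, V(4,1)=0.0000, V(4,2)=0.0000, V(4,3)=1.0000, V(4,4)=1.0000
Node (3,0) S=83.0584: V=(p*·0.0000+(1−p*)·0.0000)/1.22=0.0000; Δ=(0.0000−0.0000)/(113.7900−78.0749)=0.0000; B=V−Δ·S=0.0000
Node (3,1) S=121.0532: V=(p*·0.0000+(1−p*)·0.0000)/1.22=0.0000; Δ=(0.0000−0.0000)/(165.8429−113.7900)=0.0000; B=V−Δ·S=0.0000
Node (3,2) S=176.4286: V=(p*·1.0000+(1−p*)·0.0000)/1.22=0.5337; Δ=(1.0000−0.0000)/(241.7072−165.8429)=0.0132; B=V−Δ·S=-1.7918
Node (3,3) S=257.1353: V=(p*·1.0000+(1−p*)·1.0000)/1.22=0.8197; Δ=(1.0000−1.0000)/(352.2754−241.7072)=0.0000; B=V−Δ·S=0.8197
Node (2,0) S=88.3600: V=(p*·0.0000+(1−p*)·0.0000)/1.22=0.0000; Δ=(0.0000−0.0000)/(121.0532−83.0584)=0.0000; B=V−Δ·S=0.0000
Node (2,1) S=128.7800: V=(p*·0.5337+(1−p*)·0.0000)/1.22=0.2849; Δ=(0.5337−0.0000)/(176.4286−121.0532)=0.0096; B=V−Δ·S=-0.9564
Node (2,2) S=187.6900: V=(p*·0.8197+(1−p*)·0.5337)/1.22=0.5901; Δ=(0.8197−0.5337)/(257.1353−176.4286)=0.0035; B=V−Δ·S=-0.0749
Node (1,0) S=94.0000: V=(p*·0.2849+(1−p*)·0.0000)/1.22=0.1521; Δ=(0.2849−0.0000)/(128.7800−88.3600)=0.0070; B=V−Δ·S=-0.5105
Node (1,1) S=137.0000: V=(p*·0.5901+(1−p*)·0.2849)/1.22=0.3964; Δ=(0.5901−0.2849)/(187.6900−128.7800)=0.0052; B=V−Δ·S=-0.3134
Node (0,0) S=100.0000: V=(p*·0.3964+(1−p*)·0.1521)/1.22=0.2551; Δ=(0.3964−0.1521)/(137.0000−94.0000)=0.0057; B=V−Δ·S=-0.3132
Each (Δ,B) replicates both successor values, so the strategy is self-financing and V0 is arbitrage-free.

(0,0): Delta=0.0057 Bond=-0.3132
(1,0): Delta=0.0070 Bond=-0.5105
(1,1): Delta=0.0052 Bond=-0.3134
(2,0): Delta=0.0000 Bond=0.0000
(2,1): Delta=0.0096 Bond=-0.9564
(2,2): Delta=0.0035 Bond=-0.0749
(3,0): Delta=0.0000 Bond=0.0000
(3,1): Delta=0.0000 Bond=0.0000
(3,2): Delta=0.0132 Bond=-1.7918
(3,3): Delta=0.0000 Bond=0.8197
V0=0.2551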